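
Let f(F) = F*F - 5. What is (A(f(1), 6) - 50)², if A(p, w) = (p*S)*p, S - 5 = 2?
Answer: 3844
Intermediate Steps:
S = 7 (S = 5 + 2 = 7)
f(F) = -5 + F² (f(F) = F² - 5 = -5 + F²)
A(p, w) = 7*p² (A(p, w) = (p*7)*p = (7*p)*p = 7*p²)
(A(f(1), 6) - 50)² = (7*(-5 + 1²)² - 50)² = (7*(-5 + 1)² - 50)² = (7*(-4)² - 50)² = (7*16 - 50)² = (112 - 50)² = 62² = 3844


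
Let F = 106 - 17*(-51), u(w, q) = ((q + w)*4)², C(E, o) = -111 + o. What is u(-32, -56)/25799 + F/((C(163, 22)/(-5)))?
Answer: 136539591/2296111 ≈ 59.466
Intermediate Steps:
u(w, q) = (4*q + 4*w)²
F = 973 (F = 106 + 867 = 973)
u(-32, -56)/25799 + F/((C(163, 22)/(-5))) = (16*(-56 - 32)²)/25799 + 973/(((-111 + 22)/(-5))) = (16*(-88)²)*(1/25799) + 973/((-89*(-⅕))) = (16*7744)*(1/25799) + 973/(89/5) = 123904*(1/25799) + 973*(5/89) = 123904/25799 + 4865/89 = 136539591/2296111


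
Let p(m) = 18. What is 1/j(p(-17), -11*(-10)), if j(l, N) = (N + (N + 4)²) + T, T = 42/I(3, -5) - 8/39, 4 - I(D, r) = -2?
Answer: 39/511399 ≈ 7.6261e-5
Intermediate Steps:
I(D, r) = 6 (I(D, r) = 4 - 1*(-2) = 4 + 2 = 6)
T = 265/39 (T = 42/6 - 8/39 = 42*(⅙) - 8*1/39 = 7 - 8/39 = 265/39 ≈ 6.7949)
j(l, N) = 265/39 + N + (4 + N)² (j(l, N) = (N + (N + 4)²) + 265/39 = (N + (4 + N)²) + 265/39 = 265/39 + N + (4 + N)²)
1/j(p(-17), -11*(-10)) = 1/(889/39 + (-11*(-10))² + 9*(-11*(-10))) = 1/(889/39 + 110² + 9*110) = 1/(889/39 + 12100 + 990) = 1/(511399/39) = 39/511399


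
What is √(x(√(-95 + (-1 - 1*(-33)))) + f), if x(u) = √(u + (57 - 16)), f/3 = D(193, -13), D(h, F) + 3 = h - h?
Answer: √(-9 + √(41 + 3*I*√7)) ≈ 0.19117 + 1.6136*I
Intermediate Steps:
D(h, F) = -3 (D(h, F) = -3 + (h - h) = -3 + 0 = -3)
f = -9 (f = 3*(-3) = -9)
x(u) = √(41 + u) (x(u) = √(u + 41) = √(41 + u))
√(x(√(-95 + (-1 - 1*(-33)))) + f) = √(√(41 + √(-95 + (-1 - 1*(-33)))) - 9) = √(√(41 + √(-95 + (-1 + 33))) - 9) = √(√(41 + √(-95 + 32)) - 9) = √(√(41 + √(-63)) - 9) = √(√(41 + 3*I*√7) - 9) = √(-9 + √(41 + 3*I*√7))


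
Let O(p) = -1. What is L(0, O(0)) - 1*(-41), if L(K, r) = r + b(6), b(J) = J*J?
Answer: 76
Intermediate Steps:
b(J) = J²
L(K, r) = 36 + r (L(K, r) = r + 6² = r + 36 = 36 + r)
L(0, O(0)) - 1*(-41) = (36 - 1) - 1*(-41) = 35 + 41 = 76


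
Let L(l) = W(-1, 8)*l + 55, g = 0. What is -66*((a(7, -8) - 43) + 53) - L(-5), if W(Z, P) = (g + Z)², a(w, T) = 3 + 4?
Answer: -1172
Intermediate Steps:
a(w, T) = 7
W(Z, P) = Z² (W(Z, P) = (0 + Z)² = Z²)
L(l) = 55 + l (L(l) = (-1)²*l + 55 = 1*l + 55 = l + 55 = 55 + l)
-66*((a(7, -8) - 43) + 53) - L(-5) = -66*((7 - 43) + 53) - (55 - 5) = -66*(-36 + 53) - 1*50 = -66*17 - 50 = -1122 - 50 = -1172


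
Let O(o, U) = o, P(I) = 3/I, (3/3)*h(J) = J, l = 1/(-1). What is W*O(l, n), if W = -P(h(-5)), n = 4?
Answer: -⅗ ≈ -0.60000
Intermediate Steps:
l = -1
h(J) = J
W = ⅗ (W = -3/(-5) = -3*(-1)/5 = -1*(-⅗) = ⅗ ≈ 0.60000)
W*O(l, n) = (⅗)*(-1) = -⅗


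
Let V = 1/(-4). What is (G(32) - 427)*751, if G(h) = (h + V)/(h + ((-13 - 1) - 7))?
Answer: -14014411/44 ≈ -3.1851e+5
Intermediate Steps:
V = -¼ ≈ -0.25000
G(h) = (-¼ + h)/(-21 + h) (G(h) = (h - ¼)/(h + ((-13 - 1) - 7)) = (-¼ + h)/(h + (-14 - 7)) = (-¼ + h)/(h - 21) = (-¼ + h)/(-21 + h))
(G(32) - 427)*751 = ((-¼ + 32)/(-21 + 32) - 427)*751 = ((127/4)/11 - 427)*751 = ((1/11)*(127/4) - 427)*751 = (127/44 - 427)*751 = -18661/44*751 = -14014411/44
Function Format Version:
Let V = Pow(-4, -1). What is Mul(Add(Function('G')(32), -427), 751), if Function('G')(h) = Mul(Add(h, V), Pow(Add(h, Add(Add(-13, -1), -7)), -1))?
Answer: Rational(-14014411, 44) ≈ -3.1851e+5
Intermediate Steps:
V = Rational(-1, 4) ≈ -0.25000
Function('G')(h) = Mul(Pow(Add(-21, h), -1), Add(Rational(-1, 4), h)) (Function('G')(h) = Mul(Add(h, Rational(-1, 4)), Pow(Add(h, Add(Add(-13, -1), -7)), -1)) = Mul(Add(Rational(-1, 4), h), Pow(Add(h, Add(-14, -7)), -1)) = Mul(Add(Rational(-1, 4), h), Pow(Add(h, -21), -1)) = Mul(Add(Rational(-1, 4), h), Pow(Add(-21, h), -1)) = Mul(Pow(Add(-21, h), -1), Add(Rational(-1, 4), h)))
Mul(Add(Function('G')(32), -427), 751) = Mul(Add(Mul(Pow(Add(-21, 32), -1), Add(Rational(-1, 4), 32)), -427), 751) = Mul(Add(Mul(Pow(11, -1), Rational(127, 4)), -427), 751) = Mul(Add(Mul(Rational(1, 11), Rational(127, 4)), -427), 751) = Mul(Add(Rational(127, 44), -427), 751) = Mul(Rational(-18661, 44), 751) = Rational(-14014411, 44)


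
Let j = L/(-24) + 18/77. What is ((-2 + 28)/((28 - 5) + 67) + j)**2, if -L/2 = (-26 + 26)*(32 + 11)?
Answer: 3279721/12006225 ≈ 0.27317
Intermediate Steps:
L = 0 (L = -2*(-26 + 26)*(32 + 11) = -0*43 = -2*0 = 0)
j = 18/77 (j = 0/(-24) + 18/77 = 0*(-1/24) + 18*(1/77) = 0 + 18/77 = 18/77 ≈ 0.23377)
((-2 + 28)/((28 - 5) + 67) + j)**2 = ((-2 + 28)/((28 - 5) + 67) + 18/77)**2 = (26/(23 + 67) + 18/77)**2 = (26/90 + 18/77)**2 = (26*(1/90) + 18/77)**2 = (13/45 + 18/77)**2 = (1811/3465)**2 = 3279721/12006225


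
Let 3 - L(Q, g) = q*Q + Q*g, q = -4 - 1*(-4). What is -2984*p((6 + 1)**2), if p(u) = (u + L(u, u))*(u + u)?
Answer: 686922768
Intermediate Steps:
q = 0 (q = -4 + 4 = 0)
L(Q, g) = 3 - Q*g (L(Q, g) = 3 - (0*Q + Q*g) = 3 - (0 + Q*g) = 3 - Q*g)
p(u) = 2*u*(3 + u - u**2) (p(u) = (u + (3 - u*u))*(u + u) = (u + (3 - u**2))*(2*u) = (3 + u - u**2)*(2*u) = 2*u*(3 + u - u**2))
-2984*p((6 + 1)**2) = -5968*(6 + 1)**2*(3 + (6 + 1)**2 - ((6 + 1)**2)**2) = -5968*7**2*(3 + 7**2 - (7**2)**2) = -5968*49*(3 + 49 - 1*49**2) = -5968*49*(3 + 49 - 1*2401) = -5968*49*(3 + 49 - 2401) = -5968*49*(-2349) = -2984*(-230202) = 686922768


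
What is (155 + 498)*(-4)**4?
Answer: 167168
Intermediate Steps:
(155 + 498)*(-4)**4 = 653*256 = 167168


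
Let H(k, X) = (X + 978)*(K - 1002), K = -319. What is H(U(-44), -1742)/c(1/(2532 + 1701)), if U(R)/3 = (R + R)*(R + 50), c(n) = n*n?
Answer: 18083925663516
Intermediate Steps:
c(n) = n²
U(R) = 6*R*(50 + R) (U(R) = 3*((R + R)*(R + 50)) = 3*((2*R)*(50 + R)) = 3*(2*R*(50 + R)) = 6*R*(50 + R))
H(k, X) = -1291938 - 1321*X (H(k, X) = (X + 978)*(-319 - 1002) = (978 + X)*(-1321) = -1291938 - 1321*X)
H(U(-44), -1742)/c(1/(2532 + 1701)) = (-1291938 - 1321*(-1742))/((1/(2532 + 1701))²) = (-1291938 + 2301182)/((1/4233)²) = 1009244/((1/4233)²) = 1009244/(1/17918289) = 1009244*17918289 = 18083925663516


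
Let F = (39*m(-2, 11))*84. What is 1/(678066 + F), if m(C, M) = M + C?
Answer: 1/707550 ≈ 1.4133e-6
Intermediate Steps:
m(C, M) = C + M
F = 29484 (F = (39*(-2 + 11))*84 = (39*9)*84 = 351*84 = 29484)
1/(678066 + F) = 1/(678066 + 29484) = 1/707550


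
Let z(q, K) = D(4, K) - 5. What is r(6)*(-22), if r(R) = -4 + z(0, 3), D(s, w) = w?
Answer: 132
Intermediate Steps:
z(q, K) = -5 + K (z(q, K) = K - 5 = -5 + K)
r(R) = -6 (r(R) = -4 + (-5 + 3) = -4 - 2 = -6)
r(6)*(-22) = -6*(-22) = 132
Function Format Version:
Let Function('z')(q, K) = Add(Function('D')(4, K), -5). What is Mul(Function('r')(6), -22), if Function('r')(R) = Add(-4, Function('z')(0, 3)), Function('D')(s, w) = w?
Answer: 132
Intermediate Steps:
Function('z')(q, K) = Add(-5, K) (Function('z')(q, K) = Add(K, -5) = Add(-5, K))
Function('r')(R) = -6 (Function('r')(R) = Add(-4, Add(-5, 3)) = Add(-4, -2) = -6)
Mul(Function('r')(6), -22) = Mul(-6, -22) = 132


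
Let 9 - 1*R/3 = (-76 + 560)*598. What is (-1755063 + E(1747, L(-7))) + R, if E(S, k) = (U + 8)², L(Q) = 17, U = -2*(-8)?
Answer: -2622756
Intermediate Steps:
U = 16
R = -868269 (R = 27 - 3*(-76 + 560)*598 = 27 - 1452*598 = 27 - 3*289432 = 27 - 868296 = -868269)
E(S, k) = 576 (E(S, k) = (16 + 8)² = 24² = 576)
(-1755063 + E(1747, L(-7))) + R = (-1755063 + 576) - 868269 = -1754487 - 868269 = -2622756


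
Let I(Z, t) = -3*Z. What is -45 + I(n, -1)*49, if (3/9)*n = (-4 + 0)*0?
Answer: -45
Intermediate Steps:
n = 0 (n = 3*((-4 + 0)*0) = 3*(-4*0) = 3*0 = 0)
-45 + I(n, -1)*49 = -45 - 3*0*49 = -45 + 0*49 = -45 + 0 = -45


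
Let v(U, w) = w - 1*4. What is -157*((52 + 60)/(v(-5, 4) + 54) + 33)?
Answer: -148679/27 ≈ -5506.6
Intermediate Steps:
v(U, w) = -4 + w (v(U, w) = w - 4 = -4 + w)
-157*((52 + 60)/(v(-5, 4) + 54) + 33) = -157*((52 + 60)/((-4 + 4) + 54) + 33) = -157*(112/(0 + 54) + 33) = -157*(112/54 + 33) = -157*(112*(1/54) + 33) = -157*(56/27 + 33) = -157*947/27 = -148679/27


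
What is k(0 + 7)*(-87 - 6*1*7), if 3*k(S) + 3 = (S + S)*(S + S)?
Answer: -8299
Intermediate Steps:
k(S) = -1 + 4*S²/3 (k(S) = -1 + ((S + S)*(S + S))/3 = -1 + ((2*S)*(2*S))/3 = -1 + (4*S²)/3 = -1 + 4*S²/3)
k(0 + 7)*(-87 - 6*1*7) = (-1 + 4*(0 + 7)²/3)*(-87 - 6*1*7) = (-1 + (4/3)*7²)*(-87 - 6*7) = (-1 + (4/3)*49)*(-87 - 42) = (-1 + 196/3)*(-129) = (193/3)*(-129) = -8299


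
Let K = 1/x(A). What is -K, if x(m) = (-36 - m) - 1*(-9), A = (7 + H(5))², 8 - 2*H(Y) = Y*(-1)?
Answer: 4/837 ≈ 0.0047790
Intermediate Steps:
H(Y) = 4 + Y/2 (H(Y) = 4 - Y*(-1)/2 = 4 - (-1)*Y/2 = 4 + Y/2)
A = 729/4 (A = (7 + (4 + (½)*5))² = (7 + (4 + 5/2))² = (7 + 13/2)² = (27/2)² = 729/4 ≈ 182.25)
x(m) = -27 - m (x(m) = (-36 - m) + 9 = -27 - m)
K = -4/837 (K = 1/(-27 - 1*729/4) = 1/(-27 - 729/4) = 1/(-837/4) = -4/837 ≈ -0.0047790)
-K = -1*(-4/837) = 4/837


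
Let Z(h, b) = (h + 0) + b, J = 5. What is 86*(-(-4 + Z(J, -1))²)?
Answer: 0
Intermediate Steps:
Z(h, b) = b + h (Z(h, b) = h + b = b + h)
86*(-(-4 + Z(J, -1))²) = 86*(-(-4 + (-1 + 5))²) = 86*(-(-4 + 4)²) = 86*(-1*0²) = 86*(-1*0) = 86*0 = 0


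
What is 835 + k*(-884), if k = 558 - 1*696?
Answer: 122827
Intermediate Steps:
k = -138 (k = 558 - 696 = -138)
835 + k*(-884) = 835 - 138*(-884) = 835 + 121992 = 122827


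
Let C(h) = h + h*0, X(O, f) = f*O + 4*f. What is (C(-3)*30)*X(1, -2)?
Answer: 900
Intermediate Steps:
X(O, f) = 4*f + O*f (X(O, f) = O*f + 4*f = 4*f + O*f)
C(h) = h (C(h) = h + 0 = h)
(C(-3)*30)*X(1, -2) = (-3*30)*(-2*(4 + 1)) = -(-180)*5 = -90*(-10) = 900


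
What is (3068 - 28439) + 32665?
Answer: 7294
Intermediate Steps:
(3068 - 28439) + 32665 = -25371 + 32665 = 7294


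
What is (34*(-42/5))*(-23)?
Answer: 32844/5 ≈ 6568.8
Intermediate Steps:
(34*(-42/5))*(-23) = -1428/5*(-23) = 32844/5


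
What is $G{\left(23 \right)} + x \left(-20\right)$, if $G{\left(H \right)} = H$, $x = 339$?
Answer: $-6757$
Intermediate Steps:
$G{\left(23 \right)} + x \left(-20\right) = 23 + 339 \left(-20\right) = 23 - 6780 = -6757$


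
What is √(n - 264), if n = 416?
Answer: 2*√38 ≈ 12.329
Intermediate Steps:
√(n - 264) = √(416 - 264) = √152 = 2*√38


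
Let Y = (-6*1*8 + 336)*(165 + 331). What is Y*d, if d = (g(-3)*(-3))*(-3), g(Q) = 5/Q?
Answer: -2142720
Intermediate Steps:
Y = 142848 (Y = (-6*8 + 336)*496 = (-48 + 336)*496 = 288*496 = 142848)
d = -15 (d = ((5/(-3))*(-3))*(-3) = ((5*(-⅓))*(-3))*(-3) = -5/3*(-3)*(-3) = 5*(-3) = -15)
Y*d = 142848*(-15) = -2142720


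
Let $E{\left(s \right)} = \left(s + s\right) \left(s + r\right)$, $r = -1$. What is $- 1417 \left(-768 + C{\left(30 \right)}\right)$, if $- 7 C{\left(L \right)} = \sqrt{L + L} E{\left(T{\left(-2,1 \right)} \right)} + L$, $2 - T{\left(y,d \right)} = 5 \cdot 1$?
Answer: $\frac{7660302}{7} + \frac{68016 \sqrt{15}}{7} \approx 1.132 \cdot 10^{6}$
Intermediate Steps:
$T{\left(y,d \right)} = -3$ ($T{\left(y,d \right)} = 2 - 5 \cdot 1 = 2 - 5 = -3$)
$E{\left(s \right)} = 2 s \left(-1 + s\right)$ ($E{\left(s \right)} = \left(s + s\right) \left(s - 1\right) = 2 s \left(-1 + s\right)$)
$C{\left(L \right)} = - \frac{L}{7} - \frac{24 \sqrt{2} \sqrt{L}}{7}$ ($C{\left(L \right)} = - \frac{\sqrt{L + L} 2 \left(-3\right) \left(-1 - 3\right) + L}{7} = - \frac{\sqrt{2 L} 2 \left(-3\right) \left(-4\right) + L}{7} = - \frac{\sqrt{2} \sqrt{L} 24 + L}{7} = - \frac{24 \sqrt{2} \sqrt{L} + L}{7} = - \frac{L + 24 \sqrt{2} \sqrt{L}}{7} = - \frac{L}{7} - \frac{24 \sqrt{2} \sqrt{L}}{7}$)
$- 1417 \left(-768 + C{\left(30 \right)}\right) = - 1417 \left(-768 - \left(\frac{30}{7} + \frac{24 \sqrt{2} \sqrt{30}}{7}\right)\right) = - 1417 \left(-768 - \left(\frac{30}{7} + \frac{48 \sqrt{15}}{7}\right)\right) = - 1417 \left(- \frac{5406}{7} - \frac{48 \sqrt{15}}{7}\right) = \frac{7660302}{7} + \frac{68016 \sqrt{15}}{7}$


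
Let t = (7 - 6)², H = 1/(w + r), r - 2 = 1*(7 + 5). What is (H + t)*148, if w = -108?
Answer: 6882/47 ≈ 146.43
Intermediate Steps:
r = 14 (r = 2 + 1*(7 + 5) = 2 + 1*12 = 2 + 12 = 14)
H = -1/94 (H = 1/(-108 + 14) = 1/(-94) = -1/94 ≈ -0.010638)
t = 1 (t = 1² = 1)
(H + t)*148 = (-1/94 + 1)*148 = (93/94)*148 = 6882/47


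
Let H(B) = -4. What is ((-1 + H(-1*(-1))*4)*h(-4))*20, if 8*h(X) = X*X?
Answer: -680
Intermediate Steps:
h(X) = X**2/8 (h(X) = (X*X)/8 = X**2/8)
((-1 + H(-1*(-1))*4)*h(-4))*20 = ((-1 - 4*4)*((1/8)*(-4)**2))*20 = ((-1 - 16)*((1/8)*16))*20 = -17*2*20 = -34*20 = -680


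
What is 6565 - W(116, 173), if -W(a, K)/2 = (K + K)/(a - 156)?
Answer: 65477/10 ≈ 6547.7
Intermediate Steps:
W(a, K) = -4*K/(-156 + a) (W(a, K) = -2*(K + K)/(a - 156) = -2*2*K/(-156 + a) = -4*K/(-156 + a))
6565 - W(116, 173) = 6565 - (-4)*173/(-156 + 116) = 6565 - (-4)*173/(-40) = 6565 - (-4)*173*(-1)/40 = 6565 - 1*173/10 = 6565 - 173/10 = 65477/10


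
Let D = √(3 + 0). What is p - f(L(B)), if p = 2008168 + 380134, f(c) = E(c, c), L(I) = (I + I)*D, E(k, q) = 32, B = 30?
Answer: 2388270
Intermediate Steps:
D = √3 ≈ 1.7320
L(I) = 2*I*√3 (L(I) = (I + I)*√3 = (2*I)*√3 = 2*I*√3)
f(c) = 32
p = 2388302
p - f(L(B)) = 2388302 - 1*32 = 2388302 - 32 = 2388270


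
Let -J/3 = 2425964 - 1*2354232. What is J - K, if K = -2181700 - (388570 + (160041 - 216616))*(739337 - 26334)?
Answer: 236715397489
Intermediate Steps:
J = -215196 (J = -3*(2425964 - 1*2354232) = -3*(2425964 - 2354232) = -3*71732 = -215196)
K = -236715612685 (K = -2181700 - (388570 - 56575)*713003 = -2181700 - 331995*713003 = -2181700 - 1*236713430985 = -2181700 - 236713430985 = -236715612685)
J - K = -215196 - 1*(-236715612685) = -215196 + 236715612685 = 236715397489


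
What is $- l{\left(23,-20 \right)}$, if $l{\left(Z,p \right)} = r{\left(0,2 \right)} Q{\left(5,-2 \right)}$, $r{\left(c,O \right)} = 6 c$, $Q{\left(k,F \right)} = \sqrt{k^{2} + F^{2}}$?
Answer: $0$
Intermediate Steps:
$Q{\left(k,F \right)} = \sqrt{F^{2} + k^{2}}$
$l{\left(Z,p \right)} = 0$ ($l{\left(Z,p \right)} = 6 \cdot 0 \sqrt{\left(-2\right)^{2} + 5^{2}} = 0 \sqrt{4 + 25} = 0 \sqrt{29} = 0$)
$- l{\left(23,-20 \right)} = \left(-1\right) 0 = 0$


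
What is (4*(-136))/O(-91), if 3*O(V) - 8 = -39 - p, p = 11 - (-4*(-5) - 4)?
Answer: 816/13 ≈ 62.769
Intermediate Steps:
p = -5 (p = 11 - (20 - 4) = 11 - 1*16 = 11 - 16 = -5)
O(V) = -26/3 (O(V) = 8/3 + (-39 - 1*(-5))/3 = 8/3 + (-39 + 5)/3 = 8/3 + (⅓)*(-34) = 8/3 - 34/3 = -26/3)
(4*(-136))/O(-91) = (4*(-136))/(-26/3) = -544*(-3/26) = 816/13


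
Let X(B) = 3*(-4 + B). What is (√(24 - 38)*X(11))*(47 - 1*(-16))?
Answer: 1323*I*√14 ≈ 4950.2*I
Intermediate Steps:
X(B) = -12 + 3*B
(√(24 - 38)*X(11))*(47 - 1*(-16)) = (√(24 - 38)*(-12 + 3*11))*(47 - 1*(-16)) = (√(-14)*(-12 + 33))*(47 + 16) = ((I*√14)*21)*63 = (21*I*√14)*63 = 1323*I*√14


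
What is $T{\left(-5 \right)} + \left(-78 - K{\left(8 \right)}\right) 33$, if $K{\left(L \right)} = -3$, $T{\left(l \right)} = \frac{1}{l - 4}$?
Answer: $- \frac{22276}{9} \approx -2475.1$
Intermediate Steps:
$T{\left(l \right)} = \frac{1}{-4 + l}$
$T{\left(-5 \right)} + \left(-78 - K{\left(8 \right)}\right) 33 = \frac{1}{-4 - 5} + \left(-78 - -3\right) 33 = \frac{1}{-9} + \left(-78 + 3\right) 33 = - \frac{1}{9} - 2475 = - \frac{22276}{9}$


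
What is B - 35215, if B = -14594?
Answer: -49809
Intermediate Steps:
B - 35215 = -14594 - 35215 = -49809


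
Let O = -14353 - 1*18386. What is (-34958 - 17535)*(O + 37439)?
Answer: -246717100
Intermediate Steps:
O = -32739 (O = -14353 - 18386 = -32739)
(-34958 - 17535)*(O + 37439) = (-34958 - 17535)*(-32739 + 37439) = -52493*4700 = -246717100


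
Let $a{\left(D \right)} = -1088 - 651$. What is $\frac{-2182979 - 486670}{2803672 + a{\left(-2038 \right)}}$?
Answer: $- \frac{2669649}{2801933} \approx -0.95279$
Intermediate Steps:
$a{\left(D \right)} = -1739$
$\frac{-2182979 - 486670}{2803672 + a{\left(-2038 \right)}} = \frac{-2182979 - 486670}{2803672 - 1739} = - \frac{2669649}{2801933}$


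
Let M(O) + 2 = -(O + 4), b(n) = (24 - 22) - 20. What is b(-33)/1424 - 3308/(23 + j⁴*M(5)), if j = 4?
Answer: 2330159/1988616 ≈ 1.1717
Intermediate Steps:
b(n) = -18 (b(n) = 2 - 20 = -18)
M(O) = -6 - O (M(O) = -2 - (O + 4) = -2 - (4 + O) = -2 + (-4 - O) = -6 - O)
b(-33)/1424 - 3308/(23 + j⁴*M(5)) = -18/1424 - 3308/(23 + 4⁴*(-6 - 1*5)) = -18*1/1424 - 3308/(23 + 256*(-6 - 5)) = -9/712 - 3308/(23 + 256*(-11)) = -9/712 - 3308/(23 - 2816) = -9/712 - 3308/(-2793) = -9/712 - 3308*(-1/2793) = -9/712 + 3308/2793 = 2330159/1988616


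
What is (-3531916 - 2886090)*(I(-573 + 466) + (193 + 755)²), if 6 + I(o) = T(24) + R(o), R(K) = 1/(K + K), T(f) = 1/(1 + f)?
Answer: -15428997099304467/2675 ≈ -5.7678e+12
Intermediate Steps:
R(K) = 1/(2*K)
I(o) = -149/25 + 1/(2*o) (I(o) = -6 + (1/(1 + 24) + 1/(2*o)) = -6 + (1/25 + 1/(2*o)) = -149/25 + 1/(2*o))
(-3531916 - 2886090)*(I(-573 + 466) + (193 + 755)²) = (-3531916 - 2886090)*((25 - 298*(-573 + 466))/(50*(-573 + 466)) + (193 + 755)²) = -6418006*((1/50)*(25 - 298*(-107))/(-107) + 948²) = -6418006*((1/50)*(-1/107)*(25 + 31886) + 898704) = -6418006*((1/50)*(-1/107)*31911 + 898704) = -6418006*(-31911/5350 + 898704) = -6418006*4808034489/5350 = -15428997099304467/2675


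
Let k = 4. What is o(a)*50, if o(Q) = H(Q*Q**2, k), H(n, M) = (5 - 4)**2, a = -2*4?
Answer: 50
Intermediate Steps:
a = -8
H(n, M) = 1 (H(n, M) = 1**2 = 1)
o(Q) = 1
o(a)*50 = 1*50 = 50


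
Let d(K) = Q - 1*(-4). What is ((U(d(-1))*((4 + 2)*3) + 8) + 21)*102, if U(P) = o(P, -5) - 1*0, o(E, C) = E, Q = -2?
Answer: 6630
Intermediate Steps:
d(K) = 2 (d(K) = -2 - 1*(-4) = -2 + 4 = 2)
U(P) = P (U(P) = P - 1*0 = P + 0 = P)
((U(d(-1))*((4 + 2)*3) + 8) + 21)*102 = ((2*((4 + 2)*3) + 8) + 21)*102 = ((2*(6*3) + 8) + 21)*102 = ((2*18 + 8) + 21)*102 = ((36 + 8) + 21)*102 = (44 + 21)*102 = 65*102 = 6630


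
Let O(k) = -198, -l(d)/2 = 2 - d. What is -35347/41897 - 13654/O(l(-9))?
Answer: 282531466/4147803 ≈ 68.116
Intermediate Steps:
l(d) = -4 + 2*d (l(d) = -2*(2 - d) = -4 + 2*d)
-35347/41897 - 13654/O(l(-9)) = -35347/41897 - 13654/(-198) = -35347*1/41897 - 13654*(-1/198) = -35347/41897 + 6827/99 = 282531466/4147803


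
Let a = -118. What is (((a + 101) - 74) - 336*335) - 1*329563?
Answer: -442214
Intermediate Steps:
(((a + 101) - 74) - 336*335) - 1*329563 = (((-118 + 101) - 74) - 336*335) - 1*329563 = ((-17 - 74) - 112560) - 329563 = (-91 - 112560) - 329563 = -112651 - 329563 = -442214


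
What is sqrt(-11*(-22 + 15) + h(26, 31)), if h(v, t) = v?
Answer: sqrt(103) ≈ 10.149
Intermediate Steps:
sqrt(-11*(-22 + 15) + h(26, 31)) = sqrt(-11*(-22 + 15) + 26) = sqrt(-11*(-7) + 26) = sqrt(77 + 26) = sqrt(103)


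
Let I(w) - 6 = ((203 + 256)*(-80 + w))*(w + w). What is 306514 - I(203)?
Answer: -22615034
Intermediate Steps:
I(w) = 6 + 2*w*(-36720 + 459*w) (I(w) = 6 + ((203 + 256)*(-80 + w))*(w + w) = 6 + (459*(-80 + w))*(2*w) = 6 + (-36720 + 459*w)*(2*w) = 6 + 2*w*(-36720 + 459*w))
306514 - I(203) = 306514 - (6 - 73440*203 + 918*203²) = 306514 - (6 - 14908320 + 918*41209) = 306514 - (6 - 14908320 + 37829862) = 306514 - 1*22921548 = 306514 - 22921548 = -22615034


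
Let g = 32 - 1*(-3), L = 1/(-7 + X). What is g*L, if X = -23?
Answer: -7/6 ≈ -1.1667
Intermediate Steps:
L = -1/30 (L = 1/(-7 - 23) = 1/(-30) = -1/30 ≈ -0.033333)
g = 35 (g = 32 + 3 = 35)
g*L = 35*(-1/30) = -7/6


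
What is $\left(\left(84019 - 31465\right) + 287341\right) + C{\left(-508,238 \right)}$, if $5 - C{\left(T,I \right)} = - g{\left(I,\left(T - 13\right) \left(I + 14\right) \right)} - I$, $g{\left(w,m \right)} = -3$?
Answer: $340135$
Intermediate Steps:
$C{\left(T,I \right)} = 2 + I$ ($C{\left(T,I \right)} = 5 - \left(\left(-1\right) \left(-3\right) - I\right) = 5 - \left(3 - I\right) = 5 + \left(-3 + I\right) = 2 + I$)
$\left(\left(84019 - 31465\right) + 287341\right) + C{\left(-508,238 \right)} = \left(\left(84019 - 31465\right) + 287341\right) + \left(2 + 238\right) = \left(\left(84019 - 31465\right) + 287341\right) + 240 = \left(52554 + 287341\right) + 240 = 339895 + 240 = 340135$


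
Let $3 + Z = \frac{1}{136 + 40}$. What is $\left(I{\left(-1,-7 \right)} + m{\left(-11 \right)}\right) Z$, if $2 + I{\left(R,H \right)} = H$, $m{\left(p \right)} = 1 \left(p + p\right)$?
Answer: $\frac{16337}{176} \approx 92.824$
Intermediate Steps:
$m{\left(p \right)} = 2 p$ ($m{\left(p \right)} = 1 \cdot 2 p = 2 p$)
$I{\left(R,H \right)} = -2 + H$
$Z = - \frac{527}{176}$ ($Z = -3 + \frac{1}{136 + 40} = -3 + \frac{1}{176} = - \frac{527}{176} \approx -2.9943$)
$\left(I{\left(-1,-7 \right)} + m{\left(-11 \right)}\right) Z = \left(\left(-2 - 7\right) + 2 \left(-11\right)\right) \left(- \frac{527}{176}\right) = \left(-9 - 22\right) \left(- \frac{527}{176}\right) = \left(-31\right) \left(- \frac{527}{176}\right) = \frac{16337}{176}$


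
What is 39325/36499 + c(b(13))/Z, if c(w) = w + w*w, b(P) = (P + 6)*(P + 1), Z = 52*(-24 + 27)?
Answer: 433061113/948974 ≈ 456.35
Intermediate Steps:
Z = 156 (Z = 52*3 = 156)
b(P) = (1 + P)*(6 + P) (b(P) = (6 + P)*(1 + P) = (1 + P)*(6 + P))
c(w) = w + w²
39325/36499 + c(b(13))/Z = 39325/36499 + ((6 + 13² + 7*13)*(1 + (6 + 13² + 7*13)))/156 = 39325*(1/36499) + ((6 + 169 + 91)*(1 + (6 + 169 + 91)))*(1/156) = 39325/36499 + (266*(1 + 266))*(1/156) = 39325/36499 + (266*267)*(1/156) = 39325/36499 + 71022*(1/156) = 39325/36499 + 11837/26 = 433061113/948974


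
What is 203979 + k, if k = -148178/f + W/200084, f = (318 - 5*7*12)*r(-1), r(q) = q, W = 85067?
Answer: 2066639960977/10204284 ≈ 2.0253e+5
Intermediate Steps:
f = 102 (f = (318 - 5*7*12)*(-1) = (318 - 35*12)*(-1) = (318 - 420)*(-1) = -102*(-1) = 102)
k = -14819685059/10204284 (k = -148178/102 + 85067/200084 = -148178*1/102 + 85067*(1/200084) = -74089/51 + 85067/200084 = -14819685059/10204284 ≈ -1452.3)
203979 + k = 203979 - 14819685059/10204284 = 2066639960977/10204284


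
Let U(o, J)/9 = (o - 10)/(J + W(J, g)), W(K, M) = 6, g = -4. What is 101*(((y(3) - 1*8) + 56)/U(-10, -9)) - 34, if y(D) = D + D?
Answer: 569/10 ≈ 56.900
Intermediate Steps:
y(D) = 2*D
U(o, J) = 9*(-10 + o)/(6 + J) (U(o, J) = 9*((o - 10)/(J + 6)) = 9*((-10 + o)/(6 + J)) = 9*(-10 + o)/(6 + J))
101*(((y(3) - 1*8) + 56)/U(-10, -9)) - 34 = 101*(((2*3 - 1*8) + 56)/((9*(-10 - 10)/(6 - 9)))) - 34 = 101*(((6 - 8) + 56)/((9*(-20)/(-3)))) - 34 = 101*((-2 + 56)/((9*(-⅓)*(-20)))) - 34 = 101*(54/60) - 34 = 101*(54*(1/60)) - 34 = 101*(9/10) - 34 = 909/10 - 34 = 569/10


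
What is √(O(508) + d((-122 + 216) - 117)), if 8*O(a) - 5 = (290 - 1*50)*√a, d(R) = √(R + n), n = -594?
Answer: √(10 + 960*√127 + 16*I*√617)/4 ≈ 26.02 + 0.47732*I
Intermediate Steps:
d(R) = √(-594 + R) (d(R) = √(R - 594) = √(-594 + R))
O(a) = 5/8 + 30*√a (O(a) = 5/8 + ((290 - 1*50)*√a)/8 = 5/8 + ((290 - 50)*√a)/8 = 5/8 + (240*√a)/8 = 5/8 + 30*√a)
√(O(508) + d((-122 + 216) - 117)) = √((5/8 + 30*√508) + √(-594 + ((-122 + 216) - 117))) = √((5/8 + 30*(2*√127)) + √(-594 + (94 - 117))) = √((5/8 + 60*√127) + √(-594 - 23)) = √((5/8 + 60*√127) + √(-617)) = √((5/8 + 60*√127) + I*√617) = √(5/8 + 60*√127 + I*√617)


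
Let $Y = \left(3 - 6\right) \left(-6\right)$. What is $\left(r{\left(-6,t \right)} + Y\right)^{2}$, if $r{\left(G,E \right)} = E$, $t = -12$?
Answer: $36$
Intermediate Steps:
$Y = 18$ ($Y = \left(-3\right) \left(-6\right) = 18$)
$\left(r{\left(-6,t \right)} + Y\right)^{2} = \left(-12 + 18\right)^{2} = 6^{2} = 36$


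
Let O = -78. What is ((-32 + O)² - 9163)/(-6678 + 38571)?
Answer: 979/10631 ≈ 0.092089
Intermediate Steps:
((-32 + O)² - 9163)/(-6678 + 38571) = ((-32 - 78)² - 9163)/(-6678 + 38571) = ((-110)² - 9163)/31893 = (12100 - 9163)*(1/31893) = 2937*(1/31893) = 979/10631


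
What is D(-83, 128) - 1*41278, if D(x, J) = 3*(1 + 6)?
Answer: -41257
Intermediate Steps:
D(x, J) = 21 (D(x, J) = 3*7 = 21)
D(-83, 128) - 1*41278 = 21 - 1*41278 = 21 - 41278 = -41257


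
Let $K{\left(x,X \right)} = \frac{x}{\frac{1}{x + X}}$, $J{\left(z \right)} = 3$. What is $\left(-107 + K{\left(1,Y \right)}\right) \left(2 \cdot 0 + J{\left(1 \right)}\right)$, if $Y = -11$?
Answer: $-351$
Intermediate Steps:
$K{\left(x,X \right)} = x \left(X + x\right)$ ($K{\left(x,X \right)} = \frac{x}{\frac{1}{X + x}} = x \left(X + x\right)$)
$\left(-107 + K{\left(1,Y \right)}\right) \left(2 \cdot 0 + J{\left(1 \right)}\right) = \left(-107 + 1 \left(-11 + 1\right)\right) \left(2 \cdot 0 + 3\right) = \left(-107 + 1 \left(-10\right)\right) \left(0 + 3\right) = \left(-107 - 10\right) 3 = \left(-117\right) 3 = -351$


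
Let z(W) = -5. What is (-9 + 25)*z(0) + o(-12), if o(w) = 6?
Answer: -74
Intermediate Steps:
(-9 + 25)*z(0) + o(-12) = (-9 + 25)*(-5) + 6 = 16*(-5) + 6 = -80 + 6 = -74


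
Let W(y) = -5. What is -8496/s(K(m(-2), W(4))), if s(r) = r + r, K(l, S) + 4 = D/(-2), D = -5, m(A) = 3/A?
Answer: 2832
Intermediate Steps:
K(l, S) = -3/2 (K(l, S) = -4 - 5/(-2) = -4 - 5*(-½) = -4 + 5/2 = -3/2)
s(r) = 2*r
-8496/s(K(m(-2), W(4))) = -8496/(2*(-3/2)) = -8496/(-3) = -8496*(-⅓) = 2832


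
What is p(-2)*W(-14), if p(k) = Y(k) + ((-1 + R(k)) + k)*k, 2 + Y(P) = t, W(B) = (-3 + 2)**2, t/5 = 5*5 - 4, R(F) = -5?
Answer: 119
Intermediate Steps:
t = 105 (t = 5*(5*5 - 4) = 5*(25 - 4) = 5*21 = 105)
W(B) = 1 (W(B) = (-1)**2 = 1)
Y(P) = 103 (Y(P) = -2 + 105 = 103)
p(k) = 103 + k*(-6 + k) (p(k) = 103 + ((-1 - 5) + k)*k = 103 + (-6 + k)*k = 103 + k*(-6 + k))
p(-2)*W(-14) = (103 + (-2)**2 - 6*(-2))*1 = (103 + 4 + 12)*1 = 119*1 = 119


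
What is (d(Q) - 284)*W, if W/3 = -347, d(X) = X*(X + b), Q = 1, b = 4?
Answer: 290439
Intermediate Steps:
d(X) = X*(4 + X) (d(X) = X*(X + 4) = X*(4 + X))
W = -1041 (W = 3*(-347) = -1041)
(d(Q) - 284)*W = (1*(4 + 1) - 284)*(-1041) = (1*5 - 284)*(-1041) = (5 - 284)*(-1041) = -279*(-1041) = 290439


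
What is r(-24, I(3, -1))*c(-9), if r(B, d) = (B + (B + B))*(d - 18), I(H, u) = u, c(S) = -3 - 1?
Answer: -5472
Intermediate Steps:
c(S) = -4
r(B, d) = 3*B*(-18 + d) (r(B, d) = (B + 2*B)*(-18 + d) = (3*B)*(-18 + d) = 3*B*(-18 + d))
r(-24, I(3, -1))*c(-9) = (3*(-24)*(-18 - 1))*(-4) = (3*(-24)*(-19))*(-4) = 1368*(-4) = -5472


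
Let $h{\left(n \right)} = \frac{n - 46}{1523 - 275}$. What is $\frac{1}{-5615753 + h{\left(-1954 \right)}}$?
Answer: $- \frac{78}{438028859} \approx -1.7807 \cdot 10^{-7}$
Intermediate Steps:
$h{\left(n \right)} = - \frac{23}{624} + \frac{n}{1248}$ ($h{\left(n \right)} = \frac{-46 + n}{1248} = \left(-46 + n\right) \frac{1}{1248} = - \frac{23}{624} + \frac{n}{1248}$)
$\frac{1}{-5615753 + h{\left(-1954 \right)}} = \frac{1}{-5615753 + \left(- \frac{23}{624} + \frac{1}{1248} \left(-1954\right)\right)} = \frac{1}{-5615753 - \frac{125}{78}} = \frac{1}{- \frac{438028859}{78}} = - \frac{78}{438028859}$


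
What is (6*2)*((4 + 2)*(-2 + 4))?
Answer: 144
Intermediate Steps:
(6*2)*((4 + 2)*(-2 + 4)) = 12*(6*2) = 12*12 = 144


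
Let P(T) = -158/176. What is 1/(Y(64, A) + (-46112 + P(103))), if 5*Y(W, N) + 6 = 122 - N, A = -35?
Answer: -440/20276387 ≈ -2.1700e-5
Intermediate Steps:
P(T) = -79/88 (P(T) = -158*1/176 = -79/88)
Y(W, N) = 116/5 - N/5 (Y(W, N) = -6/5 + (122 - N)/5 = -6/5 + (122/5 - N/5) = 116/5 - N/5)
1/(Y(64, A) + (-46112 + P(103))) = 1/((116/5 - ⅕*(-35)) + (-46112 - 79/88)) = 1/((116/5 + 7) - 4057935/88) = 1/(151/5 - 4057935/88) = 1/(-20276387/440) = -440/20276387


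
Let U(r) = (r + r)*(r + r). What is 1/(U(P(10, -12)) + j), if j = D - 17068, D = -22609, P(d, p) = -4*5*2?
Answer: -1/33277 ≈ -3.0051e-5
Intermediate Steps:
P(d, p) = -40 (P(d, p) = -20*2 = -40)
U(r) = 4*r² (U(r) = (2*r)*(2*r) = 4*r²)
j = -39677 (j = -22609 - 17068 = -39677)
1/(U(P(10, -12)) + j) = 1/(4*(-40)² - 39677) = 1/(4*1600 - 39677) = 1/(6400 - 39677) = 1/(-33277) = -1/33277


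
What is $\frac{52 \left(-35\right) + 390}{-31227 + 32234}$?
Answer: $- \frac{1430}{1007} \approx -1.4201$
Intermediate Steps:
$\frac{52 \left(-35\right) + 390}{-31227 + 32234} = \frac{-1820 + 390}{1007} = \left(-1430\right) \frac{1}{1007} = - \frac{1430}{1007}$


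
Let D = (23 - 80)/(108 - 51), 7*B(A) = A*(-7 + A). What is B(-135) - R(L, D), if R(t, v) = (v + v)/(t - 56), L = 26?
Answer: 287543/105 ≈ 2738.5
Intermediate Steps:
B(A) = A*(-7 + A)/7 (B(A) = (A*(-7 + A))/7 = A*(-7 + A)/7)
D = -1 (D = -57/57 = -57*1/57 = -1)
R(t, v) = 2*v/(-56 + t) (R(t, v) = (2*v)/(-56 + t) = 2*v/(-56 + t))
B(-135) - R(L, D) = (⅐)*(-135)*(-7 - 135) - 2*(-1)/(-56 + 26) = (⅐)*(-135)*(-142) - 2*(-1)/(-30) = 19170/7 - 2*(-1)*(-1)/30 = 19170/7 - 1*1/15 = 19170/7 - 1/15 = 287543/105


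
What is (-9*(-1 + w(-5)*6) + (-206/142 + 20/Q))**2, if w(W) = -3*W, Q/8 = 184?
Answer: 439576384769929/682672384 ≈ 6.4391e+5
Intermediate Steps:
Q = 1472 (Q = 8*184 = 1472)
(-9*(-1 + w(-5)*6) + (-206/142 + 20/Q))**2 = (-9*(-1 - 3*(-5)*6) + (-206/142 + 20/1472))**2 = (-9*(-1 + 15*6) + (-206*1/142 + 20*(1/1472)))**2 = (-9*(-1 + 90) + (-103/71 + 5/368))**2 = (-9*89 - 37549/26128)**2 = (-801 - 37549/26128)**2 = (-20966077/26128)**2 = 439576384769929/682672384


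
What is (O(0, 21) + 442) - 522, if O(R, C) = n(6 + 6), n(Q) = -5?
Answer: -85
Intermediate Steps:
O(R, C) = -5
(O(0, 21) + 442) - 522 = (-5 + 442) - 522 = 437 - 522 = -85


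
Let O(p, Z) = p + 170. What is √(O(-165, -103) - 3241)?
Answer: 2*I*√809 ≈ 56.886*I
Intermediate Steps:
O(p, Z) = 170 + p
√(O(-165, -103) - 3241) = √((170 - 165) - 3241) = √(5 - 3241) = √(-3236) = 2*I*√809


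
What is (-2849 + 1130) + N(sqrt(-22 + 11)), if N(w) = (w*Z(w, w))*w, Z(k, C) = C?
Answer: -1719 - 11*I*sqrt(11) ≈ -1719.0 - 36.483*I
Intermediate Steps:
N(w) = w**3 (N(w) = (w*w)*w = w**2*w = w**3)
(-2849 + 1130) + N(sqrt(-22 + 11)) = (-2849 + 1130) + (sqrt(-22 + 11))**3 = -1719 + (sqrt(-11))**3 = -1719 + (I*sqrt(11))**3 = -1719 - 11*I*sqrt(11)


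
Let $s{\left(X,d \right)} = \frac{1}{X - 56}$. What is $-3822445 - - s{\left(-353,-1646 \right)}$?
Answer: $- \frac{1563380006}{409} \approx -3.8224 \cdot 10^{6}$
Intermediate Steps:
$s{\left(X,d \right)} = \frac{1}{-56 + X}$
$-3822445 - - s{\left(-353,-1646 \right)} = -3822445 - - \frac{1}{-56 - 353} = -3822445 - - \frac{1}{-409} = -3822445 - \left(-1\right) \left(- \frac{1}{409}\right) = -3822445 - \frac{1}{409} = - \frac{1563380006}{409}$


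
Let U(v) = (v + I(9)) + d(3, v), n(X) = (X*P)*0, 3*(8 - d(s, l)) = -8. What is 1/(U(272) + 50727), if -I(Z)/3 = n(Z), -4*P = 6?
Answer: 3/153029 ≈ 1.9604e-5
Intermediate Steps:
P = -3/2 (P = -¼*6 = -3/2 ≈ -1.5000)
d(s, l) = 32/3 (d(s, l) = 8 - ⅓*(-8) = 8 + 8/3 = 32/3)
n(X) = 0 (n(X) = (X*(-3/2))*0 = -3*X/2*0 = 0)
I(Z) = 0 (I(Z) = -3*0 = 0)
U(v) = 32/3 + v (U(v) = (v + 0) + 32/3 = v + 32/3 = 32/3 + v)
1/(U(272) + 50727) = 1/((32/3 + 272) + 50727) = 1/(848/3 + 50727) = 1/(153029/3) = 3/153029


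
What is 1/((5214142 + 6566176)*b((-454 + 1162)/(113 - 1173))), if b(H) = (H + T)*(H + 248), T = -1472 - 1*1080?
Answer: -70225/522304208331506018 ≈ -1.3445e-13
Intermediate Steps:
T = -2552 (T = -1472 - 1080 = -2552)
b(H) = (-2552 + H)*(248 + H) (b(H) = (H - 2552)*(H + 248) = (-2552 + H)*(248 + H))
1/((5214142 + 6566176)*b((-454 + 1162)/(113 - 1173))) = 1/((5214142 + 6566176)*(-632896 + ((-454 + 1162)/(113 - 1173))**2 - 2304*(-454 + 1162)/(113 - 1173))) = 1/(11780318*(-632896 + (708/(-1060))**2 - 1631232/(-1060))) = 1/(11780318*(-632896 + (708*(-1/1060))**2 - 1631232*(-1)/1060)) = 1/(11780318*(-632896 + (-177/265)**2 - 2304*(-177/265))) = 1/(11780318*(-632896 + 31329/70225 + 407808/265)) = 1/(11780318*(-44337021151/70225)) = (1/11780318)*(-70225/44337021151) = -70225/522304208331506018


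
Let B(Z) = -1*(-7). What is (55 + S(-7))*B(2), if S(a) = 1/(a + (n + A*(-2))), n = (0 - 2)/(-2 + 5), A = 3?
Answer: 15764/41 ≈ 384.49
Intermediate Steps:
n = -⅔ (n = -2/3 = -2*⅓ = -⅔ ≈ -0.66667)
B(Z) = 7
S(a) = 1/(-20/3 + a) (S(a) = 1/(a + (-⅔ + 3*(-2))) = 1/(a + (-⅔ - 6)) = 1/(a - 20/3) = 1/(-20/3 + a))
(55 + S(-7))*B(2) = (55 + 3/(-20 + 3*(-7)))*7 = (55 + 3/(-20 - 21))*7 = (55 + 3/(-41))*7 = (55 + 3*(-1/41))*7 = (55 - 3/41)*7 = (2252/41)*7 = 15764/41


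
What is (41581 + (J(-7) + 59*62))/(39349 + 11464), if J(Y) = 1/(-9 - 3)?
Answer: 542867/609756 ≈ 0.89030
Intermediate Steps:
J(Y) = -1/12 (J(Y) = 1/(-12) = -1/12)
(41581 + (J(-7) + 59*62))/(39349 + 11464) = (41581 + (-1/12 + 59*62))/(39349 + 11464) = (41581 + (-1/12 + 3658))/50813 = (41581 + 43895/12)*(1/50813) = (542867/12)*(1/50813) = 542867/609756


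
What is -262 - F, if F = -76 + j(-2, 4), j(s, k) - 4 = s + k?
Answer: -192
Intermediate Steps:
j(s, k) = 4 + k + s (j(s, k) = 4 + (s + k) = 4 + (k + s) = 4 + k + s)
F = -70 (F = -76 + (4 + 4 - 2) = -76 + 6 = -70)
-262 - F = -262 - 1*(-70) = -262 + 70 = -192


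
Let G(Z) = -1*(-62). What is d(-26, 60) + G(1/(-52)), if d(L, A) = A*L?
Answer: -1498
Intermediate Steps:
G(Z) = 62
d(-26, 60) + G(1/(-52)) = 60*(-26) + 62 = -1560 + 62 = -1498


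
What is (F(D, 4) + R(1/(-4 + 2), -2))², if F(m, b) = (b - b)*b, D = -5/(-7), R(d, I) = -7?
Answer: 49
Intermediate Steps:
D = 5/7 (D = -5*(-⅐) = 5/7 ≈ 0.71429)
F(m, b) = 0 (F(m, b) = 0*b = 0)
(F(D, 4) + R(1/(-4 + 2), -2))² = (0 - 7)² = (-7)² = 49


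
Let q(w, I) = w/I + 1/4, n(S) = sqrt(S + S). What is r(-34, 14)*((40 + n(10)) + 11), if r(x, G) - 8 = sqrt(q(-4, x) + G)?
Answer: (51 + 2*sqrt(5))*(272 + sqrt(16609))/34 ≈ 654.04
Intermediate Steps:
n(S) = sqrt(2)*sqrt(S) (n(S) = sqrt(2*S) = sqrt(2)*sqrt(S))
q(w, I) = 1/4 + w/I (q(w, I) = w/I + 1*(1/4) = w/I + 1/4 = 1/4 + w/I)
r(x, G) = 8 + sqrt(G + (-4 + x/4)/x) (r(x, G) = 8 + sqrt((-4 + x/4)/x + G) = 8 + sqrt(G + (-4 + x/4)/x))
r(-34, 14)*((40 + n(10)) + 11) = (8 + sqrt(1 - 16/(-34) + 4*14)/2)*((40 + sqrt(2)*sqrt(10)) + 11) = (8 + sqrt(1 - 16*(-1/34) + 56)/2)*((40 + 2*sqrt(5)) + 11) = (8 + sqrt(1 + 8/17 + 56)/2)*(51 + 2*sqrt(5)) = (8 + sqrt(977/17)/2)*(51 + 2*sqrt(5)) = (8 + (sqrt(16609)/17)/2)*(51 + 2*sqrt(5)) = (8 + sqrt(16609)/34)*(51 + 2*sqrt(5))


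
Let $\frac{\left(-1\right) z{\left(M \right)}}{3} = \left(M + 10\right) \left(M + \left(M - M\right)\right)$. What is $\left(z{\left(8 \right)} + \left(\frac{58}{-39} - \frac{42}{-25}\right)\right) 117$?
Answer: $- \frac{1263036}{25} \approx -50521.0$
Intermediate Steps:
$z{\left(M \right)} = - 3 M \left(10 + M\right)$ ($z{\left(M \right)} = - 3 \left(M + 10\right) \left(M + \left(M - M\right)\right) = - 3 \left(10 + M\right) \left(M + 0\right) = - 3 \left(10 + M\right) M = - 3 M \left(10 + M\right)$)
$\left(z{\left(8 \right)} + \left(\frac{58}{-39} - \frac{42}{-25}\right)\right) 117 = \left(\left(-3\right) 8 \left(10 + 8\right) + \left(\frac{58}{-39} - \frac{42}{-25}\right)\right) 117 = \left(\left(-3\right) 8 \cdot 18 + \left(58 \left(- \frac{1}{39}\right) - - \frac{42}{25}\right)\right) 117 = \left(-432 + \left(- \frac{58}{39} + \frac{42}{25}\right)\right) 117 = \left(-432 + \frac{188}{975}\right) 117 = \left(- \frac{421012}{975}\right) 117 = - \frac{1263036}{25}$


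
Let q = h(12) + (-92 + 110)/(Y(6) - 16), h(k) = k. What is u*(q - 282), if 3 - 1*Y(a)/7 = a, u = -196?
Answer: 1961568/37 ≈ 53015.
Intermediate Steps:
Y(a) = 21 - 7*a
q = 426/37 (q = 12 + (-92 + 110)/((21 - 7*6) - 16) = 12 + 18/((21 - 42) - 16) = 12 + 18/(-21 - 16) = 12 + 18/(-37) = 12 + 18*(-1/37) = 12 - 18/37 = 426/37 ≈ 11.514)
u*(q - 282) = -196*(426/37 - 282) = -196*(-10008/37) = 1961568/37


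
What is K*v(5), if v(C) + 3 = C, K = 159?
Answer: 318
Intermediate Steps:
v(C) = -3 + C
K*v(5) = 159*(-3 + 5) = 159*2 = 318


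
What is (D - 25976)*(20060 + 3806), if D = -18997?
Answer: -1073325618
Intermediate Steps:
(D - 25976)*(20060 + 3806) = (-18997 - 25976)*(20060 + 3806) = -44973*23866 = -1073325618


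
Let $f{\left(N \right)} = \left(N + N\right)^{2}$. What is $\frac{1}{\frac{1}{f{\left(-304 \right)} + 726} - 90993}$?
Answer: $- \frac{370390}{33702897269} \approx -1.099 \cdot 10^{-5}$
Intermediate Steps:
$f{\left(N \right)} = 4 N^{2}$ ($f{\left(N \right)} = \left(2 N\right)^{2} = 4 N^{2}$)
$\frac{1}{\frac{1}{f{\left(-304 \right)} + 726} - 90993} = \frac{1}{\frac{1}{4 \left(-304\right)^{2} + 726} - 90993} = \frac{1}{\frac{1}{4 \cdot 92416 + 726} - 90993} = \frac{1}{\frac{1}{369664 + 726} - 90993} = \frac{1}{\frac{1}{370390} - 90993} = \frac{1}{- \frac{33702897269}{370390}} = - \frac{370390}{33702897269}$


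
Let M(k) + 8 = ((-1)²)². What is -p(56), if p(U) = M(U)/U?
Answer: ⅛ ≈ 0.12500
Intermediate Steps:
M(k) = -7 (M(k) = -8 + ((-1)²)² = -8 + 1² = -8 + 1 = -7)
p(U) = -7/U
-p(56) = -(-7)/56 = -1*(-⅛) = ⅛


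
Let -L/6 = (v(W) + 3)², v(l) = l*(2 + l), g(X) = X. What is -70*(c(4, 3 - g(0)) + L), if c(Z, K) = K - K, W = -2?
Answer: 3780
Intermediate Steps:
L = -54 (L = -6*(-2*(2 - 2) + 3)² = -6*(-2*0 + 3)² = -6*(0 + 3)² = -6*3² = -6*9 = -54)
c(Z, K) = 0
-70*(c(4, 3 - g(0)) + L) = -70*(0 - 54) = -70*(-54) = 3780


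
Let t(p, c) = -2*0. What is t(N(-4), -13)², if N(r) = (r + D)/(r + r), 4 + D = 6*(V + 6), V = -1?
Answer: 0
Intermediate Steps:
D = 26 (D = -4 + 6*(-1 + 6) = -4 + 6*5 = -4 + 30 = 26)
N(r) = (26 + r)/(2*r) (N(r) = (r + 26)/(r + r) = (26 + r)/((2*r)) = (26 + r)*(1/(2*r)) = (26 + r)/(2*r))
t(p, c) = 0
t(N(-4), -13)² = 0² = 0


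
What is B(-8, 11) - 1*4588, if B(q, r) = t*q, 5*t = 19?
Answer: -23092/5 ≈ -4618.4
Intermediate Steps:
t = 19/5 (t = (⅕)*19 = 19/5 ≈ 3.8000)
B(q, r) = 19*q/5
B(-8, 11) - 1*4588 = (19/5)*(-8) - 1*4588 = -152/5 - 4588 = -23092/5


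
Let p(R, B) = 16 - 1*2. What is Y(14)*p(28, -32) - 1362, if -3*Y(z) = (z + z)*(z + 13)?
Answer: -4890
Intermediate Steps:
p(R, B) = 14 (p(R, B) = 16 - 2 = 14)
Y(z) = -2*z*(13 + z)/3 (Y(z) = -(z + z)*(z + 13)/3 = -2*z*(13 + z)/3)
Y(14)*p(28, -32) - 1362 = -2/3*14*(13 + 14)*14 - 1362 = -2/3*14*27*14 - 1362 = -252*14 - 1362 = -3528 - 1362 = -4890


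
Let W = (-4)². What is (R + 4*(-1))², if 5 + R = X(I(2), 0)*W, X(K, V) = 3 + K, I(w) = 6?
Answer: 18225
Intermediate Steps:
W = 16
R = 139 (R = -5 + (3 + 6)*16 = -5 + 9*16 = -5 + 144 = 139)
(R + 4*(-1))² = (139 + 4*(-1))² = (139 - 4)² = 135² = 18225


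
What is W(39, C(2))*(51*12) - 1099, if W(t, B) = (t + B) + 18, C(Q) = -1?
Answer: 33173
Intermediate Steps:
W(t, B) = 18 + B + t (W(t, B) = (B + t) + 18 = 18 + B + t)
W(39, C(2))*(51*12) - 1099 = (18 - 1 + 39)*(51*12) - 1099 = 56*612 - 1099 = 34272 - 1099 = 33173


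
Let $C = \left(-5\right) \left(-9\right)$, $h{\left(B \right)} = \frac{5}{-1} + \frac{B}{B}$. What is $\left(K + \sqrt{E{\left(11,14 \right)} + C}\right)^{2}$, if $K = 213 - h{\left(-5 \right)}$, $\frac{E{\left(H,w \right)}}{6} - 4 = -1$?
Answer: $47152 + 1302 \sqrt{7} \approx 50597.0$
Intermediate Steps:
$E{\left(H,w \right)} = 18$ ($E{\left(H,w \right)} = 24 + 6 \left(-1\right) = 24 - 6 = 18$)
$h{\left(B \right)} = -4$ ($h{\left(B \right)} = 5 \left(-1\right) + 1 = -5 + 1 = -4$)
$C = 45$
$K = 217$ ($K = 213 - -4 = 213 + 4 = 217$)
$\left(K + \sqrt{E{\left(11,14 \right)} + C}\right)^{2} = \left(217 + \sqrt{18 + 45}\right)^{2} = \left(217 + \sqrt{63}\right)^{2} = \left(217 + 3 \sqrt{7}\right)^{2}$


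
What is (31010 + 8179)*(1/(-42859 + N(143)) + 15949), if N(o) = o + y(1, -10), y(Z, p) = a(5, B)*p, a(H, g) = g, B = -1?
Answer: 26692333027677/42706 ≈ 6.2503e+8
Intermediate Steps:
y(Z, p) = -p
N(o) = 10 + o (N(o) = o - 1*(-10) = o + 10 = 10 + o)
(31010 + 8179)*(1/(-42859 + N(143)) + 15949) = (31010 + 8179)*(1/(-42859 + (10 + 143)) + 15949) = 39189*(1/(-42859 + 153) + 15949) = 39189*(1/(-42706) + 15949) = 39189*(-1/42706 + 15949) = 39189*(681117993/42706) = 26692333027677/42706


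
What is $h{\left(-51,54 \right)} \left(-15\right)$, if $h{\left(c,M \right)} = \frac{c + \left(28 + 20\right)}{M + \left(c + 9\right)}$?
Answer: $\frac{15}{4} \approx 3.75$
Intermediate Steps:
$h{\left(c,M \right)} = \frac{48 + c}{9 + M + c}$ ($h{\left(c,M \right)} = \frac{c + 48}{M + \left(9 + c\right)} = \frac{48 + c}{9 + M + c}$)
$h{\left(-51,54 \right)} \left(-15\right) = \frac{48 - 51}{9 + 54 - 51} \left(-15\right) = \frac{1}{12} \left(-3\right) \left(-15\right) = \left(- \frac{1}{4}\right) \left(-15\right) = \frac{15}{4}$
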